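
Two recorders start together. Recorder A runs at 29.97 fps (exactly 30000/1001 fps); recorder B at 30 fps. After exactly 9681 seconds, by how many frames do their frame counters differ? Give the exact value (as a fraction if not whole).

A emits 30000/1001 × 9681 = 41490000/143 frames; B emits 30 × 9681 = 290430.
Difference = 41490/143 frames (≈ 290.1399); B is ahead of A.

41490/143 frames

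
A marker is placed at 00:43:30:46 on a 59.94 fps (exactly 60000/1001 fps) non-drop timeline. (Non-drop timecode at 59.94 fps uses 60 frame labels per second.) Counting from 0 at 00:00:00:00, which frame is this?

Total seconds to the label: (0 × 3600 + 43 × 60 + 30) = 2610.
Frame index = 2610 × 60 + 46 = 156646.

frame 156646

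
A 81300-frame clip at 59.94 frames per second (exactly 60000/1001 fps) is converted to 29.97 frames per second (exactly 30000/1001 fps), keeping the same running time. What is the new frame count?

40650 frames

Target frames = source frames × (target rate / source rate) = 81300 × (30000/1001)/(60000/1001) = 81300 × 1/2 = 40650.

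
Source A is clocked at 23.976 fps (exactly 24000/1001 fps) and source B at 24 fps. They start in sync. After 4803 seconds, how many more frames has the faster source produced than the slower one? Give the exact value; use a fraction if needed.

115272/1001 frames

A emits 24000/1001 × 4803 = 115272000/1001 frames; B emits 24 × 4803 = 115272.
Difference = 115272/1001 frames (≈ 115.1568); B is ahead of A.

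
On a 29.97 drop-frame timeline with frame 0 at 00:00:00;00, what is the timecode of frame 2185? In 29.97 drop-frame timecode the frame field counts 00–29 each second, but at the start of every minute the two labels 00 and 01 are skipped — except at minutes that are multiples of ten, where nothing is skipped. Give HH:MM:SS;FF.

Ten DF minutes hold 17982 frames, so frame 2185 lies in block 0 (frames 0–17981) with 2185 frames into that block.
The block's first minute is 1800 frames and the rest 1798 each; 2185 frames reaches minute 1, so 0 × 18 + 1 × 2 = 2 labels have been skipped so far.
Adding those back, label number 2185 + 2 = 2187 at 30 labels/s is 72 s + 27 f = 0 h 1 min 12 s frame 27, i.e. 00:01:12;27.

00:01:12;27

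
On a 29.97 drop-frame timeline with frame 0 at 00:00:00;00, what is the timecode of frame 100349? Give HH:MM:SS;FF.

00:55:48;09

Ten DF minutes hold 17982 frames, so frame 100349 lies in block 5 (frames 89910–107891) with 10439 frames into that block.
The block's first minute is 1800 frames and the rest 1798 each; 10439 frames reaches minute 5, so 5 × 18 + 5 × 2 = 100 labels have been skipped so far.
Adding those back, label number 100349 + 100 = 100449 at 30 labels/s is 3348 s + 9 f = 0 h 55 min 48 s frame 9, i.e. 00:55:48;09.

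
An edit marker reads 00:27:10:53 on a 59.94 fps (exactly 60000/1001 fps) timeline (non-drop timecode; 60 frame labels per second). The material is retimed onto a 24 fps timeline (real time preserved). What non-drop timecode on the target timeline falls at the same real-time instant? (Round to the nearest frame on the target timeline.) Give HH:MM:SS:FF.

00:27:12:12

Source frame index: (0×3600 + 27×60 + 10) × 60 + 53 = 97853.
Real time: 97853 / (60000/1001) = 97950853/60000 s.
Target frame: (97950853/60000) × (24) = 97950853/2500 ≈ 39180.341 → 39180.
At 24 labels/s: frame 39180 → 00:27:12:12.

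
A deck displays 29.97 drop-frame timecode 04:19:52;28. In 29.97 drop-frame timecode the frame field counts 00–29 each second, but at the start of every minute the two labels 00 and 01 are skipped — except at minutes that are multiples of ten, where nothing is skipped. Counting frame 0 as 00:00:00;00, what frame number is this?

Complete 10-minute blocks: 25, each 17982 frames → 449550.
Remaining 9 whole minutes in the current block: 1800 + 8 × 1798 = 16184 frames.
Within the current minute: 52 × 30 + 28 − 2 = 1586 (labels ;00/;01 skipped at this minute). Total = 449550 + 16184 + 1586 = 467320.

467320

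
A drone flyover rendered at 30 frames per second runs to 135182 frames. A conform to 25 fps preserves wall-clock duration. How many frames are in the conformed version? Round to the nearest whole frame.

112652 frames

Frames at target rate = 135182 × (25) / (30) = 337955/3 ≈ 112651.667.
Nearest whole frame: 112652.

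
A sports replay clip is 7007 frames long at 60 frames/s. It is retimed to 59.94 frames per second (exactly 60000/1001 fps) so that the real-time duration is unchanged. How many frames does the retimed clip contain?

7000 frames

Target frames = source frames × (target rate / source rate) = 7007 × (60000/1001)/(60) = 7007 × 1000/1001 = 7000.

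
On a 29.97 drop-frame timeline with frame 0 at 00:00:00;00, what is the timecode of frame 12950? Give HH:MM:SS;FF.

Each 10-minute DF block holds 10 × 60 × 30 − 9 × 2 = 17982 frames. 12950 ÷ 17982 → 0 full blocks, remainder 12950.
Within the partial block the first minute is 1800 frames and each further minute 1798, so 7 further minute boundaries passed. Total skipped labels = 18 × 0 + 2 × 7 = 14.
Non-drop label index = 12950 + 14 = 12964; at 30 labels/s that is 00:07:12:04, i.e. DF 00:07:12;04.

00:07:12;04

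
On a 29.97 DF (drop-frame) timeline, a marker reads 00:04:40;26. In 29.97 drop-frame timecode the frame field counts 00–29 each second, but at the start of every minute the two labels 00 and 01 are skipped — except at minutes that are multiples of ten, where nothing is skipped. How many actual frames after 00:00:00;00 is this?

8418

As if non-drop at 30 labels/s: (0 × 3600 + 4 × 60 + 40) × 30 + 26 = 8426.
Minute boundaries passed: 4; those not divisible by 10: 4 − 0 = 4; dropped labels = 2 × 4 = 8.
Actual frame index = 8426 − 8 = 8418.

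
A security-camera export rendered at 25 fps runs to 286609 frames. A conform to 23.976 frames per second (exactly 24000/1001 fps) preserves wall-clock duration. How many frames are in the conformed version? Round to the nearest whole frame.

Frames at target rate = 286609 × (24000/1001) / (25) = 275144640/1001 ≈ 274869.770.
Nearest whole frame: 274870.

274870 frames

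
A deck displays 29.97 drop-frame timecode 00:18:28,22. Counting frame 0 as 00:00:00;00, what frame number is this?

As if non-drop at 30 labels/s: (0 × 3600 + 18 × 60 + 28) × 30 + 22 = 33262.
Minute boundaries passed: 18; those not divisible by 10: 18 − 1 = 17; dropped labels = 2 × 17 = 34.
Actual frame index = 33262 − 34 = 33228.

33228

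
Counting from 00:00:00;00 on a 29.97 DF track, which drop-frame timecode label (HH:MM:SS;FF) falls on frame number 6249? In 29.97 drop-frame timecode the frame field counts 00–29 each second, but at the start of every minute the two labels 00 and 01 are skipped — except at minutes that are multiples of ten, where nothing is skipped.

Ten DF minutes hold 17982 frames, so frame 6249 lies in block 0 (frames 0–17981) with 6249 frames into that block.
The block's first minute is 1800 frames and the rest 1798 each; 6249 frames reaches minute 3, so 0 × 18 + 3 × 2 = 6 labels have been skipped so far.
Adding those back, label number 6249 + 6 = 6255 at 30 labels/s is 208 s + 15 f = 0 h 3 min 28 s frame 15, i.e. 00:03:28;15.

00:03:28;15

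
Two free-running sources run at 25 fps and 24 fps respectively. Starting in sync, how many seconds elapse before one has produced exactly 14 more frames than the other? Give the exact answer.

14 seconds

The gap grows by |24 − 25| = 1 frame per second.
Time for a 14-frame gap: 14 ÷ (1) = 14 s.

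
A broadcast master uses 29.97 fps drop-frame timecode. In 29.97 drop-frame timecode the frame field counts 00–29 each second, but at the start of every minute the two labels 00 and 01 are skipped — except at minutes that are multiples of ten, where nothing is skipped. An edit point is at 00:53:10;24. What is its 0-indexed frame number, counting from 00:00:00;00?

As if non-drop at 30 labels/s: (0 × 3600 + 53 × 60 + 10) × 30 + 24 = 95724.
Minute boundaries passed: 53; those not divisible by 10: 53 − 5 = 48; dropped labels = 2 × 48 = 96.
Actual frame index = 95724 − 96 = 95628.

95628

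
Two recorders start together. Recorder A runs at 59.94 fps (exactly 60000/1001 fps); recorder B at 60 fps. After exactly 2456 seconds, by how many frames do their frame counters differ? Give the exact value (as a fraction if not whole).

147360/1001 frames

A emits 60000/1001 × 2456 = 147360000/1001 frames; B emits 60 × 2456 = 147360.
Difference = 147360/1001 frames (≈ 147.2128); B is ahead of A.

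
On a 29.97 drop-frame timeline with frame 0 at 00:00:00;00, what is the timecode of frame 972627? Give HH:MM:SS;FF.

Ten DF minutes hold 17982 frames, so frame 972627 lies in block 54 (frames 971028–989009) with 1599 frames into that block.
The block's first minute is 1800 frames and the rest 1798 each; 1599 frames reaches minute 0, so 54 × 18 + 0 × 2 = 972 labels have been skipped so far.
Adding those back, label number 972627 + 972 = 973599 at 30 labels/s is 32453 s + 9 f = 9 h 0 min 53 s frame 9, i.e. 09:00:53;09.

09:00:53;09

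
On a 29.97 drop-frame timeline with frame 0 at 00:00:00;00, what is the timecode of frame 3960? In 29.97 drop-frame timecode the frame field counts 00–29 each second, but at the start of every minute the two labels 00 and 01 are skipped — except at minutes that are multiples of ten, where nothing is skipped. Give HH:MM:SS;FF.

Each 10-minute DF block holds 10 × 60 × 30 − 9 × 2 = 17982 frames. 3960 ÷ 17982 → 0 full blocks, remainder 3960.
Within the partial block the first minute is 1800 frames and each further minute 1798, so 2 further minute boundaries passed. Total skipped labels = 18 × 0 + 2 × 2 = 4.
Non-drop label index = 3960 + 4 = 3964; at 30 labels/s that is 00:02:12:04, i.e. DF 00:02:12;04.

00:02:12;04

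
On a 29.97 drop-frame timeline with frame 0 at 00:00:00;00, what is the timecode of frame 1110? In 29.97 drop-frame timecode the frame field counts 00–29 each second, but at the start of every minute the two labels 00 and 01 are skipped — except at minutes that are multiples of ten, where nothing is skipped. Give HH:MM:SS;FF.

Each 10-minute DF block holds 10 × 60 × 30 − 9 × 2 = 17982 frames. 1110 ÷ 17982 → 0 full blocks, remainder 1110.
Within the partial block the first minute is 1800 frames and each further minute 1798, so 0 further minute boundaries passed. Total skipped labels = 18 × 0 + 2 × 0 = 0.
Non-drop label index = 1110 + 0 = 1110; at 30 labels/s that is 00:00:37:00, i.e. DF 00:00:37;00.

00:00:37;00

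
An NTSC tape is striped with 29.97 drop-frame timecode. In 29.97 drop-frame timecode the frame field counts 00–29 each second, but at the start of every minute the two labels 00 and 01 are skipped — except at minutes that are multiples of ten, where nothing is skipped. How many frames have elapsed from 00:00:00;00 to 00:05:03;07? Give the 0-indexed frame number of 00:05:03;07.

9087

As if non-drop at 30 labels/s: (0 × 3600 + 5 × 60 + 3) × 30 + 7 = 9097.
Minute boundaries passed: 5; those not divisible by 10: 5 − 0 = 5; dropped labels = 2 × 5 = 10.
Actual frame index = 9097 − 10 = 9087.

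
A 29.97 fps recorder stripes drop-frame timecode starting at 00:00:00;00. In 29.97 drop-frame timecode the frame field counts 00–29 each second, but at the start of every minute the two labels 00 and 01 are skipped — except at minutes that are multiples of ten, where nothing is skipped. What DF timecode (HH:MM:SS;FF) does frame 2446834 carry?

Ten DF minutes hold 17982 frames, so frame 2446834 lies in block 136 (frames 2445552–2463533) with 1282 frames into that block.
The block's first minute is 1800 frames and the rest 1798 each; 1282 frames reaches minute 0, so 136 × 18 + 0 × 2 = 2448 labels have been skipped so far.
Adding those back, label number 2446834 + 2448 = 2449282 at 30 labels/s is 81642 s + 22 f = 22 h 40 min 42 s frame 22, i.e. 22:40:42;22.

22:40:42;22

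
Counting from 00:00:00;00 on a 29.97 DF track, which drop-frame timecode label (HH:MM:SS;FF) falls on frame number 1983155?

18:22:51;09

Each 10-minute DF block holds 10 × 60 × 30 − 9 × 2 = 17982 frames. 1983155 ÷ 17982 → 110 full blocks, remainder 5135.
Within the partial block the first minute is 1800 frames and each further minute 1798, so 2 further minute boundaries passed. Total skipped labels = 18 × 110 + 2 × 2 = 1984.
Non-drop label index = 1983155 + 1984 = 1985139; at 30 labels/s that is 18:22:51:09, i.e. DF 18:22:51;09.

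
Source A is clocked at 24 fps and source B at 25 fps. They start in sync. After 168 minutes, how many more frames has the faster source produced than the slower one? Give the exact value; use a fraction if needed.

168 min = 10080 s.
A emits 24 × 10080 = 241920 frames; B emits 25 × 10080 = 252000.
Difference = 10080 frames; B is ahead of A.

10080 frames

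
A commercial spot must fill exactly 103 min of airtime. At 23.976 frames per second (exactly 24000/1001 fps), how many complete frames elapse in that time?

103 min = 6180 s.
Frames = 6180 × 24000/1001 = 148320000/1001 ≈ 148171.8282.
Complete frames: 148171.

148171 frames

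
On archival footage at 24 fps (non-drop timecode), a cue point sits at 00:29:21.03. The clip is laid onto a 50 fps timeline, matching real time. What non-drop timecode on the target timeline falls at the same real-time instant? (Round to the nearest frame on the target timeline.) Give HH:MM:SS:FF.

Source frame index: (0×3600 + 29×60 + 21) × 24 + 3 = 42267.
Real time: 42267 / (24) = 14089/8 s.
Target frame: (14089/8) × (50) = 352225/4 ≈ 88056.250 → 88056.
At 50 labels/s: frame 88056 → 00:29:21:06.

00:29:21:06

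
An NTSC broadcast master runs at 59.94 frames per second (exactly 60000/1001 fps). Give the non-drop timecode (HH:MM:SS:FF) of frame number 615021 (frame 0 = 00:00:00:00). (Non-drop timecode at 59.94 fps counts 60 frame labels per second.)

02:50:50:21

615021 ÷ 60 = 10250 full seconds, remainder 21 frames.
10250 s = 2 h 50 min 50 s.
Timecode: 02:50:50:21.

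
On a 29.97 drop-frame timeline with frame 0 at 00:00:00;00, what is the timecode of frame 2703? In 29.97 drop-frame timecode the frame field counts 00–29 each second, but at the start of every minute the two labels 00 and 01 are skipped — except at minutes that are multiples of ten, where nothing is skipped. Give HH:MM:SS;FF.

00:01:30;05

Each 10-minute DF block holds 10 × 60 × 30 − 9 × 2 = 17982 frames. 2703 ÷ 17982 → 0 full blocks, remainder 2703.
Within the partial block the first minute is 1800 frames and each further minute 1798, so 1 further minute boundary passed. Total skipped labels = 18 × 0 + 2 × 1 = 2.
Non-drop label index = 2703 + 2 = 2705; at 30 labels/s that is 00:01:30:05, i.e. DF 00:01:30;05.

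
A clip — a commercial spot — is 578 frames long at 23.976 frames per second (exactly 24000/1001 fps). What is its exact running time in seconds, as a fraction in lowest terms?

289289/12000 seconds

Running time = 578 ÷ (24000/1001) = 578 × 1001/24000 = 289289/12000 s.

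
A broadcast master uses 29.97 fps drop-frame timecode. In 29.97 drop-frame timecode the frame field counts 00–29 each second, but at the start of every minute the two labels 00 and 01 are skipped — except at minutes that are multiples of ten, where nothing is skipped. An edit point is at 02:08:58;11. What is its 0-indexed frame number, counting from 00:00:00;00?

As if non-drop at 30 labels/s: (2 × 3600 + 8 × 60 + 58) × 30 + 11 = 232151.
Minute boundaries passed: 128; those not divisible by 10: 128 − 12 = 116; dropped labels = 2 × 116 = 232.
Actual frame index = 232151 − 232 = 231919.

231919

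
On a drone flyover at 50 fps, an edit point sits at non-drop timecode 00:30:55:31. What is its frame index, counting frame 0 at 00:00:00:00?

frame 92781

Total seconds to the label: (0 × 3600 + 30 × 60 + 55) = 1855.
Frame index = 1855 × 50 + 31 = 92781.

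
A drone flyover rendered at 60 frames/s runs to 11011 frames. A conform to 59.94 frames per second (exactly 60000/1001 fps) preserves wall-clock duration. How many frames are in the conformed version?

Target frames = source frames × (target rate / source rate) = 11011 × (60000/1001)/(60) = 11011 × 1000/1001 = 11000.

11000 frames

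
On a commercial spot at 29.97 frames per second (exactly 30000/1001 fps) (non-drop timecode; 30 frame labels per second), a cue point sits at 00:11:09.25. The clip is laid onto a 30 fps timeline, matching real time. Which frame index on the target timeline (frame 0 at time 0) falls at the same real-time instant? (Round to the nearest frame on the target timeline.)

Source frame index: (0×3600 + 11×60 + 9) × 30 + 25 = 20095.
Real time: 20095 / (30000/1001) = 4023019/6000 s.
Target frame: (4023019/6000) × (30) = 4023019/200 ≈ 20115.095 → 20115.

frame 20115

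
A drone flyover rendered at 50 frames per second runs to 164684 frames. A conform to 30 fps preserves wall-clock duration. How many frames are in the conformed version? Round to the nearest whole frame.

98810 frames

Frames at target rate = 164684 × (30) / (50) = 494052/5 ≈ 98810.400.
Nearest whole frame: 98810.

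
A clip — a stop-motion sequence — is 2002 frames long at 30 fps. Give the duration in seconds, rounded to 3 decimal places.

66.733 seconds

Running time = 2002 × 1/30 = 1001/15 s ≈ 66.733 s.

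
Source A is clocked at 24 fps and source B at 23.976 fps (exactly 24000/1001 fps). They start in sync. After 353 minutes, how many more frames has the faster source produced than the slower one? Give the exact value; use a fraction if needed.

508320/1001 frames

353 min = 21180 s.
A emits 24 × 21180 = 508320 frames; B emits 24000/1001 × 21180 = 508320000/1001.
Difference = 508320/1001 frames (≈ 507.8122); B is behind A.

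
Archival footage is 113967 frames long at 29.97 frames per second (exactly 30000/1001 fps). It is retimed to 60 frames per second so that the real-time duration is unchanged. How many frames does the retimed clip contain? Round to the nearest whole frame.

228162 frames

Frames at target rate = 113967 × (60) / (30000/1001) = 114080967/500 ≈ 228161.934.
Nearest whole frame: 228162.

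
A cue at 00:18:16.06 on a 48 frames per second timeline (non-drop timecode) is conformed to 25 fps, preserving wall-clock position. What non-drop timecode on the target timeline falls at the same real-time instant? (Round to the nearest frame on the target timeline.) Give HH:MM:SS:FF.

00:18:16:03

Source frame index: (0×3600 + 18×60 + 16) × 48 + 6 = 52614.
Real time: 52614 / (48) = 8769/8 s.
Target frame: (8769/8) × (25) = 219225/8 ≈ 27403.125 → 27403.
At 25 labels/s: frame 27403 → 00:18:16:03.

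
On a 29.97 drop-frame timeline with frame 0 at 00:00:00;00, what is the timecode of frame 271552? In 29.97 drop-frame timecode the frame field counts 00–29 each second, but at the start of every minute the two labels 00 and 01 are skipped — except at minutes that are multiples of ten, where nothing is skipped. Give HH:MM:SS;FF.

02:31:00;24

Ten DF minutes hold 17982 frames, so frame 271552 lies in block 15 (frames 269730–287711) with 1822 frames into that block.
The block's first minute is 1800 frames and the rest 1798 each; 1822 frames reaches minute 1, so 15 × 18 + 1 × 2 = 272 labels have been skipped so far.
Adding those back, label number 271552 + 272 = 271824 at 30 labels/s is 9060 s + 24 f = 2 h 31 min 0 s frame 24, i.e. 02:31:00;24.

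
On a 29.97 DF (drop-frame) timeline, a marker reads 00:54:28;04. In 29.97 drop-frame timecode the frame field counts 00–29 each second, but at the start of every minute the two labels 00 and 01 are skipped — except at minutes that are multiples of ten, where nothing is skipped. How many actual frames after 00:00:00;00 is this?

As if non-drop at 30 labels/s: (0 × 3600 + 54 × 60 + 28) × 30 + 4 = 98044.
Minute boundaries passed: 54; those not divisible by 10: 54 − 5 = 49; dropped labels = 2 × 49 = 98.
Actual frame index = 98044 − 98 = 97946.

97946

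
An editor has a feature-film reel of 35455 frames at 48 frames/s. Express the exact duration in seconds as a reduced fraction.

35455/48 seconds

Running time = 35455 ÷ (48) = 35455 × 1/48 = 35455/48 s.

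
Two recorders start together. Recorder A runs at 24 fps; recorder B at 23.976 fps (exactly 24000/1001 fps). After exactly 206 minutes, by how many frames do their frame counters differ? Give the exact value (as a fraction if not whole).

206 min = 12360 s.
A emits 24 × 12360 = 296640 frames; B emits 24000/1001 × 12360 = 296640000/1001.
Difference = 296640/1001 frames (≈ 296.3437); B is behind A.

296640/1001 frames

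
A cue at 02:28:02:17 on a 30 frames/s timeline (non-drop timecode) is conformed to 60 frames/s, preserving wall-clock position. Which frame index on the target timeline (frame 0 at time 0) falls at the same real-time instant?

Source frame index: (2×3600 + 28×60 + 2) × 30 + 17 = 266477.
Real time: 266477 / (30) = 266477/30 s.
Target frame: (266477/30) × (60) = 532954.

frame 532954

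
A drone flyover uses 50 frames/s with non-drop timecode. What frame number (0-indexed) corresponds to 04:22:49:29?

Total seconds to the label: (4 × 3600 + 22 × 60 + 49) = 15769.
Frame index = 15769 × 50 + 29 = 788479.

frame 788479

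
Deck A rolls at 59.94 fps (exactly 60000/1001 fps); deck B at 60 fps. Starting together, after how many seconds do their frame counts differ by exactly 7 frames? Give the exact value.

7007/60 seconds

The gap grows by |60 − 60000/1001| = 60/1001 frames per second.
Time for a 7-frame gap: 7 ÷ (60/1001) = 7007/60 s.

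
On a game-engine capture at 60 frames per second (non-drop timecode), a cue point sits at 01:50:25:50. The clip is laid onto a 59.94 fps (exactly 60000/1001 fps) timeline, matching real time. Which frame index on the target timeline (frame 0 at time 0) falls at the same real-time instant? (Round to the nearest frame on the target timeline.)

frame 397153

Source frame index: (1×3600 + 50×60 + 25) × 60 + 50 = 397550.
Real time: 397550 / (60) = 39755/6 s.
Target frame: (39755/6) × (60000/1001) = 397550000/1001 ≈ 397152.847 → 397153.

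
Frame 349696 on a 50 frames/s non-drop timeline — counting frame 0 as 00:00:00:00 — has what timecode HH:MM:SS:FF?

01:56:33:46

349696 ÷ 50 = 6993 full seconds, remainder 46 frames.
6993 s = 1 h 56 min 33 s.
Timecode: 01:56:33:46.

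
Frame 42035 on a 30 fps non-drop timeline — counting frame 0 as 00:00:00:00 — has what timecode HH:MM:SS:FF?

42035 ÷ 30 = 1401 full seconds, remainder 5 frames.
1401 s = 0 h 23 min 21 s.
Timecode: 00:23:21:05.

00:23:21:05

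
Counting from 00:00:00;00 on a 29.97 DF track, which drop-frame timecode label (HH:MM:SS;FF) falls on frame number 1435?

00:00:47;25

Ten DF minutes hold 17982 frames, so frame 1435 lies in block 0 (frames 0–17981) with 1435 frames into that block.
The block's first minute is 1800 frames and the rest 1798 each; 1435 frames reaches minute 0, so 0 × 18 + 0 × 2 = 0 labels have been skipped so far.
Adding those back, label number 1435 + 0 = 1435 at 30 labels/s is 47 s + 25 f = 0 h 0 min 47 s frame 25, i.e. 00:00:47;25.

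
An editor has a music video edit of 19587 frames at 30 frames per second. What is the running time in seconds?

Running time = 19587 / (30) = 652.9 s.

652.9 seconds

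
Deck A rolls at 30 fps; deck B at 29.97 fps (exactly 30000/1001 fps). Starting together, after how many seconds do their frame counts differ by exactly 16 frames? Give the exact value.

8008/15 seconds

The gap grows by |30000/1001 − 30| = 30/1001 frames per second.
Time for a 16-frame gap: 16 ÷ (30/1001) = 8008/15 s.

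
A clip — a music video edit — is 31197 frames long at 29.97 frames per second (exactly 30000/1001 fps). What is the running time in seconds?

Running time = 31197 / (30000/1001) = 1040.9399 s.

1040.9399 seconds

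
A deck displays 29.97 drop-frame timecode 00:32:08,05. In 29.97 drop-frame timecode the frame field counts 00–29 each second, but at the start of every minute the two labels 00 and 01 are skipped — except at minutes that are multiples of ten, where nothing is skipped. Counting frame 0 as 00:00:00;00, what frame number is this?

As if non-drop at 30 labels/s: (0 × 3600 + 32 × 60 + 8) × 30 + 5 = 57845.
Minute boundaries passed: 32; those not divisible by 10: 32 − 3 = 29; dropped labels = 2 × 29 = 58.
Actual frame index = 57845 − 58 = 57787.

57787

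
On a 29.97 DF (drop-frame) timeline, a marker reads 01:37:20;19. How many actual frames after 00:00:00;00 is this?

175043

Complete 10-minute blocks: 9, each 17982 frames → 161838.
Remaining 7 whole minutes in the current block: 1800 + 6 × 1798 = 12588 frames.
Within the current minute: 20 × 30 + 19 − 2 = 617 (labels ;00/;01 skipped at this minute). Total = 161838 + 12588 + 617 = 175043.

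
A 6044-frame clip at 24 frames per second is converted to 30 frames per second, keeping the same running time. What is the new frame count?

Target frames = source frames × (target rate / source rate) = 6044 × (30)/(24) = 6044 × 5/4 = 7555.

7555 frames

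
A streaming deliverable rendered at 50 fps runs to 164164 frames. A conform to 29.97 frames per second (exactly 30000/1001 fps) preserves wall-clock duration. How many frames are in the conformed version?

98400 frames

Target frames = source frames × (target rate / source rate) = 164164 × (30000/1001)/(50) = 164164 × 600/1001 = 98400.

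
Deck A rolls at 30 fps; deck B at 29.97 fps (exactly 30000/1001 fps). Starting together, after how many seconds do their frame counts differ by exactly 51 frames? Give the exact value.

1701.7 seconds

The gap grows by |30000/1001 − 30| = 30/1001 frames per second.
Time for a 51-frame gap: 51 ÷ (30/1001) = 1701.7 s.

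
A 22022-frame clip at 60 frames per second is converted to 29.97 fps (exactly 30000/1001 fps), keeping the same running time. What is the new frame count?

Target frames = source frames × (target rate / source rate) = 22022 × (30000/1001)/(60) = 22022 × 500/1001 = 11000.

11000 frames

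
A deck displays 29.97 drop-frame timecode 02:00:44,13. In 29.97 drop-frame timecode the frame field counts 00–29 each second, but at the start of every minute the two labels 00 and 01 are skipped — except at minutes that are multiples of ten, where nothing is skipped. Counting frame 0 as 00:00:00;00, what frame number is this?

As if non-drop at 30 labels/s: (2 × 3600 + 0 × 60 + 44) × 30 + 13 = 217333.
Minute boundaries passed: 120; those not divisible by 10: 120 − 12 = 108; dropped labels = 2 × 108 = 216.
Actual frame index = 217333 − 216 = 217117.

217117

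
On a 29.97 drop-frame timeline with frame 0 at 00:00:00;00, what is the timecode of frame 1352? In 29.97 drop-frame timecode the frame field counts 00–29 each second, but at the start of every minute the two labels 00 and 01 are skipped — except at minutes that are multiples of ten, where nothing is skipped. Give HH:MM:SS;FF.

Each 10-minute DF block holds 10 × 60 × 30 − 9 × 2 = 17982 frames. 1352 ÷ 17982 → 0 full blocks, remainder 1352.
Within the partial block the first minute is 1800 frames and each further minute 1798, so 0 further minute boundaries passed. Total skipped labels = 18 × 0 + 2 × 0 = 0.
Non-drop label index = 1352 + 0 = 1352; at 30 labels/s that is 00:00:45:02, i.e. DF 00:00:45;02.

00:00:45;02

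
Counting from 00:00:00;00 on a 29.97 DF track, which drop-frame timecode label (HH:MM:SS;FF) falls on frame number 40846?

Each 10-minute DF block holds 10 × 60 × 30 − 9 × 2 = 17982 frames. 40846 ÷ 17982 → 2 full blocks, remainder 4882.
Within the partial block the first minute is 1800 frames and each further minute 1798, so 2 further minute boundaries passed. Total skipped labels = 18 × 2 + 2 × 2 = 40.
Non-drop label index = 40846 + 40 = 40886; at 30 labels/s that is 00:22:42:26, i.e. DF 00:22:42;26.

00:22:42;26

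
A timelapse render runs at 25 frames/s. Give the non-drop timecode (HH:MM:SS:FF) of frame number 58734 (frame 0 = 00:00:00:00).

00:39:09:09

58734 ÷ 25 = 2349 full seconds, remainder 9 frames.
2349 s = 0 h 39 min 9 s.
Timecode: 00:39:09:09.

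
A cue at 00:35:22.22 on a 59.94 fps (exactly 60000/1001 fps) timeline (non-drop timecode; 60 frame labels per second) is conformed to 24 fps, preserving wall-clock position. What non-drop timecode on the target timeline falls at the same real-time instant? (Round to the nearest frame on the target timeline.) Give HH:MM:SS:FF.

00:35:24:12

Source frame index: (0×3600 + 35×60 + 22) × 60 + 22 = 127342.
Real time: 127342 / (60000/1001) = 63734671/30000 s.
Target frame: (63734671/30000) × (24) = 63734671/1250 ≈ 50987.737 → 50988.
At 24 labels/s: frame 50988 → 00:35:24:12.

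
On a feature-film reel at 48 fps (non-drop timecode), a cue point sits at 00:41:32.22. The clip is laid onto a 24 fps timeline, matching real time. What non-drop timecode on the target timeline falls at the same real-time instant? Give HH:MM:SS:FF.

Source frame index: (0×3600 + 41×60 + 32) × 48 + 22 = 119638.
Real time: 119638 / (48) = 59819/24 s.
Target frame: (59819/24) × (24) = 59819.
At 24 labels/s: frame 59819 → 00:41:32:11.

00:41:32:11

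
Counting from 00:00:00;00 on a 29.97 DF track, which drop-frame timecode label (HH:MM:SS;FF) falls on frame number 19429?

00:10:48;07

Ten DF minutes hold 17982 frames, so frame 19429 lies in block 1 (frames 17982–35963) with 1447 frames into that block.
The block's first minute is 1800 frames and the rest 1798 each; 1447 frames reaches minute 0, so 1 × 18 + 0 × 2 = 18 labels have been skipped so far.
Adding those back, label number 19429 + 18 = 19447 at 30 labels/s is 648 s + 7 f = 0 h 10 min 48 s frame 7, i.e. 00:10:48;07.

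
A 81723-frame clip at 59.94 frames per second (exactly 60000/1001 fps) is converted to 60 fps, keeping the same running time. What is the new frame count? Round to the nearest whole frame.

81805 frames

Frames at target rate = 81723 × (60) / (60000/1001) = 81804723/1000 ≈ 81804.723.
Nearest whole frame: 81805.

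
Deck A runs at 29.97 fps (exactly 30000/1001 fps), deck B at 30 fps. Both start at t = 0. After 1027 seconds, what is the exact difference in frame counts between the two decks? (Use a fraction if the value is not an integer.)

A emits 30000/1001 × 1027 = 2370000/77 frames; B emits 30 × 1027 = 30810.
Difference = 2370/77 frames (≈ 30.7792); B is ahead of A.

2370/77 frames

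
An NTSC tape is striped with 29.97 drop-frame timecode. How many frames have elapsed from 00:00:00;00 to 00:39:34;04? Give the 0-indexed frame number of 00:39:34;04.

71152

Complete 10-minute blocks: 3, each 17982 frames → 53946.
Remaining 9 whole minutes in the current block: 1800 + 8 × 1798 = 16184 frames.
Within the current minute: 34 × 30 + 4 − 2 = 1022 (labels ;00/;01 skipped at this minute). Total = 53946 + 16184 + 1022 = 71152.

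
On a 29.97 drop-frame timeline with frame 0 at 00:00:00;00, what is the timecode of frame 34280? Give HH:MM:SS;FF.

Ten DF minutes hold 17982 frames, so frame 34280 lies in block 1 (frames 17982–35963) with 16298 frames into that block.
The block's first minute is 1800 frames and the rest 1798 each; 16298 frames reaches minute 9, so 1 × 18 + 9 × 2 = 36 labels have been skipped so far.
Adding those back, label number 34280 + 36 = 34316 at 30 labels/s is 1143 s + 26 f = 0 h 19 min 3 s frame 26, i.e. 00:19:03;26.

00:19:03;26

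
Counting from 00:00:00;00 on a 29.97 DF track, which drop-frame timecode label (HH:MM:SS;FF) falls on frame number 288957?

02:40:41;15

Ten DF minutes hold 17982 frames, so frame 288957 lies in block 16 (frames 287712–305693) with 1245 frames into that block.
The block's first minute is 1800 frames and the rest 1798 each; 1245 frames reaches minute 0, so 16 × 18 + 0 × 2 = 288 labels have been skipped so far.
Adding those back, label number 288957 + 288 = 289245 at 30 labels/s is 9641 s + 15 f = 2 h 40 min 41 s frame 15, i.e. 02:40:41;15.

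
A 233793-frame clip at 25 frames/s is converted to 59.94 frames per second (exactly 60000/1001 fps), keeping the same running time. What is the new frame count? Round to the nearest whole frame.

Frames at target rate = 233793 × (60000/1001) / (25) = 80157600/143 ≈ 560542.657.
Nearest whole frame: 560543.

560543 frames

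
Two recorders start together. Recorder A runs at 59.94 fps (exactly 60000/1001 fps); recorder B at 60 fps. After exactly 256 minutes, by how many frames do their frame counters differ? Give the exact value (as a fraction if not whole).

921600/1001 frames

256 min = 15360 s.
A emits 60000/1001 × 15360 = 921600000/1001 frames; B emits 60 × 15360 = 921600.
Difference = 921600/1001 frames (≈ 920.6793); B is ahead of A.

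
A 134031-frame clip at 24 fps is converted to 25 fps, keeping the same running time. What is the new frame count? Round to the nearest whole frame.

139616 frames

Frames at target rate = 134031 × (25) / (24) = 1116925/8 ≈ 139615.625.
Nearest whole frame: 139616.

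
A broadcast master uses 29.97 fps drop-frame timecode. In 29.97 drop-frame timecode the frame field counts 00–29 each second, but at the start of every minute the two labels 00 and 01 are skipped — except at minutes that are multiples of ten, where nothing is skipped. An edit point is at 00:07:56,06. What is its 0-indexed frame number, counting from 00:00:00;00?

14272

As if non-drop at 30 labels/s: (0 × 3600 + 7 × 60 + 56) × 30 + 6 = 14286.
Minute boundaries passed: 7; those not divisible by 10: 7 − 0 = 7; dropped labels = 2 × 7 = 14.
Actual frame index = 14286 − 14 = 14272.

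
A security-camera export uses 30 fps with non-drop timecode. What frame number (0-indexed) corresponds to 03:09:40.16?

341416

Total seconds to the label: (3 × 3600 + 9 × 60 + 40) = 11380.
Frame index = 11380 × 30 + 16 = 341416.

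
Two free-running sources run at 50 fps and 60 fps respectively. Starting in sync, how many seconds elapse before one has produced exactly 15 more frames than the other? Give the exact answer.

The gap grows by |60 − 50| = 10 frames per second.
Time for a 15-frame gap: 15 ÷ (10) = 1.5 s.

1.5 seconds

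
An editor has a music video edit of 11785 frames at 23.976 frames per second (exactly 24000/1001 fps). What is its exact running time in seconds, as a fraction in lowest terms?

2359357/4800 seconds

Running time = 11785 ÷ (24000/1001) = 11785 × 1001/24000 = 2359357/4800 s.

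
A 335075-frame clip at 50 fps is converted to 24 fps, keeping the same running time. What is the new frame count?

Target frames = source frames × (target rate / source rate) = 335075 × (24)/(50) = 335075 × 12/25 = 160836.

160836 frames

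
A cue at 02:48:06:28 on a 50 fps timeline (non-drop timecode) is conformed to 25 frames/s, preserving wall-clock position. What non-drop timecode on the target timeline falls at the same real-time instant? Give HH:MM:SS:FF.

Source frame index: (2×3600 + 48×60 + 6) × 50 + 28 = 504328.
Real time: 504328 / (50) = 252164/25 s.
Target frame: (252164/25) × (25) = 252164.
At 25 labels/s: frame 252164 → 02:48:06:14.

02:48:06:14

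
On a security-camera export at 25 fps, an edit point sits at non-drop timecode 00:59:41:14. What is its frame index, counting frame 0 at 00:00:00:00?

89539

Total seconds to the label: (0 × 3600 + 59 × 60 + 41) = 3581.
Frame index = 3581 × 25 + 14 = 89539.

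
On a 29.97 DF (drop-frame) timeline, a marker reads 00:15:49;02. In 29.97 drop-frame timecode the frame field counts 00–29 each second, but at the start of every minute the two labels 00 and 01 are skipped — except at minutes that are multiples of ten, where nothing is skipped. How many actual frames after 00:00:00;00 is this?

28444

Complete 10-minute blocks: 1, each 17982 frames → 17982.
Remaining 5 whole minutes in the current block: 1800 + 4 × 1798 = 8992 frames.
Within the current minute: 49 × 30 + 2 − 2 = 1470 (labels ;00/;01 skipped at this minute). Total = 17982 + 8992 + 1470 = 28444.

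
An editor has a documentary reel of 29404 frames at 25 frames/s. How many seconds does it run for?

Running time = 29404 / (25) = 1176.16 s.

1176.16 seconds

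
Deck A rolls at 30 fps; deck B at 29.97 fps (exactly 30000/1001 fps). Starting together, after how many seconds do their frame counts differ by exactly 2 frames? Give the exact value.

1001/15 seconds

The gap grows by |30000/1001 − 30| = 30/1001 frames per second.
Time for a 2-frame gap: 2 ÷ (30/1001) = 1001/15 s.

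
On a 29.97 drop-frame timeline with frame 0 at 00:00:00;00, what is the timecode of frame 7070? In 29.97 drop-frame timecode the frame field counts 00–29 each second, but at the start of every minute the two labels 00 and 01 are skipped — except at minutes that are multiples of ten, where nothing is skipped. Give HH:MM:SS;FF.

Ten DF minutes hold 17982 frames, so frame 7070 lies in block 0 (frames 0–17981) with 7070 frames into that block.
The block's first minute is 1800 frames and the rest 1798 each; 7070 frames reaches minute 3, so 0 × 18 + 3 × 2 = 6 labels have been skipped so far.
Adding those back, label number 7070 + 6 = 7076 at 30 labels/s is 235 s + 26 f = 0 h 3 min 55 s frame 26, i.e. 00:03:55;26.

00:03:55;26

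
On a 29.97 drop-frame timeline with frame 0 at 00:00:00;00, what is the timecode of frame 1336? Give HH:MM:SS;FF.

Each 10-minute DF block holds 10 × 60 × 30 − 9 × 2 = 17982 frames. 1336 ÷ 17982 → 0 full blocks, remainder 1336.
Within the partial block the first minute is 1800 frames and each further minute 1798, so 0 further minute boundaries passed. Total skipped labels = 18 × 0 + 2 × 0 = 0.
Non-drop label index = 1336 + 0 = 1336; at 30 labels/s that is 00:00:44:16, i.e. DF 00:00:44;16.

00:00:44;16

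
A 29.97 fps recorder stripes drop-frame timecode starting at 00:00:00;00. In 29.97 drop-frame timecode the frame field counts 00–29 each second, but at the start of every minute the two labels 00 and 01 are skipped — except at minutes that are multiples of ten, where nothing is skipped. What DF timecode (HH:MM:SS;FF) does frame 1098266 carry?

10:10:45;14

Ten DF minutes hold 17982 frames, so frame 1098266 lies in block 61 (frames 1096902–1114883) with 1364 frames into that block.
The block's first minute is 1800 frames and the rest 1798 each; 1364 frames reaches minute 0, so 61 × 18 + 0 × 2 = 1098 labels have been skipped so far.
Adding those back, label number 1098266 + 1098 = 1099364 at 30 labels/s is 36645 s + 14 f = 10 h 10 min 45 s frame 14, i.e. 10:10:45;14.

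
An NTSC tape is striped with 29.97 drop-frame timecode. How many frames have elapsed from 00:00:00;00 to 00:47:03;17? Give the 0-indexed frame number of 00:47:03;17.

84621

As if non-drop at 30 labels/s: (0 × 3600 + 47 × 60 + 3) × 30 + 17 = 84707.
Minute boundaries passed: 47; those not divisible by 10: 47 − 4 = 43; dropped labels = 2 × 43 = 86.
Actual frame index = 84707 − 86 = 84621.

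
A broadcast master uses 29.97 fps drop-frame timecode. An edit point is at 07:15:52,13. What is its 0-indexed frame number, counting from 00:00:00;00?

Complete 10-minute blocks: 43, each 17982 frames → 773226.
Remaining 5 whole minutes in the current block: 1800 + 4 × 1798 = 8992 frames.
Within the current minute: 52 × 30 + 13 − 2 = 1571 (labels ;00/;01 skipped at this minute). Total = 773226 + 8992 + 1571 = 783789.

783789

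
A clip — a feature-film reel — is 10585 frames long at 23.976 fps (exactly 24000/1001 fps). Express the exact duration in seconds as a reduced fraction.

Running time = 10585 ÷ (24000/1001) = 10585 × 1001/24000 = 2119117/4800 s.

2119117/4800 seconds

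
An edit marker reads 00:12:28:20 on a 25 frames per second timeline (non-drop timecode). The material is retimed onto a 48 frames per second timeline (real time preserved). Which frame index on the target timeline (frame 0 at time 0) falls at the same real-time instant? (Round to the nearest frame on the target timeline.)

frame 35942

Source frame index: (0×3600 + 12×60 + 28) × 25 + 20 = 18720.
Real time: 18720 / (25) = 3744/5 s.
Target frame: (3744/5) × (48) = 179712/5 ≈ 35942.400 → 35942.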